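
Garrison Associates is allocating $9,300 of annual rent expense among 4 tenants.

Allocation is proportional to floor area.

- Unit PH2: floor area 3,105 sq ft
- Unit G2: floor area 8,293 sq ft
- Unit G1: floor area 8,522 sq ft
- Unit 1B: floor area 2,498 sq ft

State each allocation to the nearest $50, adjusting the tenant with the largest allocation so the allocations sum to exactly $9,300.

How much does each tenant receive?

Unit PH2: $1,300; Unit G2: $3,450; Unit G1: $3,500; Unit 1B: $1,050

Combined floor area = 22,418.
Raw shares: Unit PH2 3,105/22,418 × $9,300 = 1,288.09; Unit G2 8,293/22,418 × $9,300 = 3,440.31; Unit G1 8,522/22,418 × $9,300 = 3,535.31; Unit 1B 2,498/22,418 × $9,300 = 1,036.28.
At nearest $50: Unit PH2 $1,300; Unit G2 $3,450; Unit G1 $3,550; Unit 1B $1,050. Sum = $9,350.
Difference $9,300 − $9,350 = −$50 applied to largest allocation (Unit G1): Unit G1 becomes $3,500.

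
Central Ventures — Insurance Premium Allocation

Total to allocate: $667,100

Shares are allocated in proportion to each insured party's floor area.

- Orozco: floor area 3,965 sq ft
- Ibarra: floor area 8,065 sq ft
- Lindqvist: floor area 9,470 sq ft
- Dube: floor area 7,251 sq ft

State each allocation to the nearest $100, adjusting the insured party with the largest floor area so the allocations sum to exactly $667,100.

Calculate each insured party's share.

Orozco: $92,000 | Ibarra: $187,100 | Lindqvist: $219,800 | Dube: $168,200

Total floor area = 28,751.
Unrounded shares: Orozco 3,965/28,751 × $667,100 = 91,998.59; Ibarra 8,065/28,751 × $667,100 = 187,129.54; Lindqvist 9,470/28,751 × $667,100 = 219,729.30; Dube 7,251/28,751 × $667,100 = 168,242.57.
At nearest $100: Orozco $92,000; Ibarra $187,100; Lindqvist $219,700; Dube $168,200. Sum = $667,000.
Difference $667,100 − $667,000 = +$100 applied to largest floor area (Lindqvist): Lindqvist becomes $219,800.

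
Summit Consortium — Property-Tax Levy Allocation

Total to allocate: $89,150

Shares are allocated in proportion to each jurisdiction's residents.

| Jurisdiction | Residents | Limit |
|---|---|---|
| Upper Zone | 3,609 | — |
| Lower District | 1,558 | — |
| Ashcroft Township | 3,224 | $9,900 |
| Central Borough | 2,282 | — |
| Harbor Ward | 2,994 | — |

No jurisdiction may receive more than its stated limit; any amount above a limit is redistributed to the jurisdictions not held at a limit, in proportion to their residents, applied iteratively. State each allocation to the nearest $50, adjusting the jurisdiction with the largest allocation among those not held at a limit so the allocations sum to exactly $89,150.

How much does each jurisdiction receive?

Upper Zone: $27,450 | Lower District: $11,800 | Ashcroft Township: $9,900 | Central Borough: $17,300 | Harbor Ward: $22,700

Combined residents = 13,667.
Pro-rata shares before constraints: Upper Zone 23,541.55; Lower District 10,162.85; Ashcroft Township 21,030.19; Central Borough 14,885.51; Harbor Ward 19,529.90.
Capped: Ashcroft Township ($9,900); remaining pool $79,250 reallocated over remaining residents 10,443.
Shares after redistribution: Upper Zone 27,388.04 → $27,400; Lower District 11,823.37 → $11,800; Central Borough 17,317.68 → $17,300; Harbor Ward 22,720.91 → $22,700.
Rounding difference +$50 applied to Upper Zone → $27,450.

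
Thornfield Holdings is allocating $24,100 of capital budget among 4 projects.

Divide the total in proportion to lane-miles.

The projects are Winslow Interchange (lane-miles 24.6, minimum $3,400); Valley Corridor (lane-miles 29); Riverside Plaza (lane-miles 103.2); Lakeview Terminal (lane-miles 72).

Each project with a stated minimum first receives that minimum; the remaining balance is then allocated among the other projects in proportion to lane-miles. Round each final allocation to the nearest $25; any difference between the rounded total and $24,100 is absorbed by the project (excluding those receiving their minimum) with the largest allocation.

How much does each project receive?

Winslow Interchange: $3,400 · Valley Corridor: $2,950 · Riverside Plaza: $10,450 · Lakeview Terminal: $7,300

Fund the minimums — Winslow Interchange $3,400. Remaining pool $20,700.
Remaining pool split over remaining lane-miles 204.2: Valley Corridor 2,939.76 → $2,950; Riverside Plaza 10,461.51 → $10,450; Lakeview Terminal 7,298.73 → $7,300.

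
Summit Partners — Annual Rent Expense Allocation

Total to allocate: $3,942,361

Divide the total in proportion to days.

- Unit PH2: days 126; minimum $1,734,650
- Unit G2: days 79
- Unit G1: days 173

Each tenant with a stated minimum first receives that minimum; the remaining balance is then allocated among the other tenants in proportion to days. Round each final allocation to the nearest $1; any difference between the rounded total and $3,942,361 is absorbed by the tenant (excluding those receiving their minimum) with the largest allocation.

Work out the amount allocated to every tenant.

Unit PH2: $1,734,650 · Unit G2: $692,100 · Unit G1: $1,515,611

Guaranteed amounts: Unit PH2 $1,734,650. Remaining pool $2,207,711.
Remaining pool split over remaining days 252: Unit G2 692,099.88 → $692,100; Unit G1 1,515,611.12 → $1,515,611.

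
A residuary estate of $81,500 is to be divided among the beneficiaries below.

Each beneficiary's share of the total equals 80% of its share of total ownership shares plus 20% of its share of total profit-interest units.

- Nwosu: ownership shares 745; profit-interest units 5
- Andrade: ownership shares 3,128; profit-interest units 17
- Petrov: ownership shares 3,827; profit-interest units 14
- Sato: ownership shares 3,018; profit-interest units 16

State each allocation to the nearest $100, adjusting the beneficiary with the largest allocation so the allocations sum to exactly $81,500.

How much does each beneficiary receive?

Totals — ownership shares 10,718, profit-interest units 52.
Composite weights (80% ownership shares + 20% profit-interest units): Nwosu 0.0748; Andrade 0.2989; Petrov 0.3395; Sato 0.2868.
Pro-rata amounts: Nwosu 6,099.31; Andrade 24,357.17; Petrov 27,668.96; Sato 23,374.56.
Rounded to nearest $100: Nwosu $6,100; Andrade $24,400; Petrov $27,700; Sato $23,400. Sum = $81,600.
Difference $81,500 − $81,600 = −$100 applied to largest allocation (Petrov): Petrov becomes $27,600.

Nwosu: $6,100 · Andrade: $24,400 · Petrov: $27,600 · Sato: $23,400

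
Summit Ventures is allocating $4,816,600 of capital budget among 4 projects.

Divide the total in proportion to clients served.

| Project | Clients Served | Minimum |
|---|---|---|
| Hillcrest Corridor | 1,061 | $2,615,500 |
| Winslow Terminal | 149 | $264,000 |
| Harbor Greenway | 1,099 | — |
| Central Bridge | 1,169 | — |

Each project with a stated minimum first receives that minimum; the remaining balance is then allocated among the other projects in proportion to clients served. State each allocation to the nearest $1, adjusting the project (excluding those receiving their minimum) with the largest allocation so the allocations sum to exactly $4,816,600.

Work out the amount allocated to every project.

Fund the minimums — Hillcrest Corridor $2,615,500; Winslow Terminal $264,000. Residual $1,937,100.
Residual split over remaining clients served 2,268: Harbor Greenway 938,656.48 → $938,656; Central Bridge 998,443.52 → $998,444.

Hillcrest Corridor: $2,615,500 | Winslow Terminal: $264,000 | Harbor Greenway: $938,656 | Central Bridge: $998,444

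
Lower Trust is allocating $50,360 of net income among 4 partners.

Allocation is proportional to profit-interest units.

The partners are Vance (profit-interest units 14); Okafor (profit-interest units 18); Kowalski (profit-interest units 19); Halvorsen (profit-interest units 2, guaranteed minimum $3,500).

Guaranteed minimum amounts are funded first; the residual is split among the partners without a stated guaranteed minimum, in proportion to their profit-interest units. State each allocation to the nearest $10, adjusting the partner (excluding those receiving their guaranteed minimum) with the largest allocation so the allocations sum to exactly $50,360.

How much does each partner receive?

Vance: $12,860; Okafor: $16,540; Kowalski: $17,460; Halvorsen: $3,500

Minimums first: Halvorsen $3,500. Remaining pool $46,860.
Remaining pool split over remaining profit-interest units 51: Vance 12,863.53 → $12,860; Okafor 16,538.82 → $16,540; Kowalski 17,457.65 → $17,460.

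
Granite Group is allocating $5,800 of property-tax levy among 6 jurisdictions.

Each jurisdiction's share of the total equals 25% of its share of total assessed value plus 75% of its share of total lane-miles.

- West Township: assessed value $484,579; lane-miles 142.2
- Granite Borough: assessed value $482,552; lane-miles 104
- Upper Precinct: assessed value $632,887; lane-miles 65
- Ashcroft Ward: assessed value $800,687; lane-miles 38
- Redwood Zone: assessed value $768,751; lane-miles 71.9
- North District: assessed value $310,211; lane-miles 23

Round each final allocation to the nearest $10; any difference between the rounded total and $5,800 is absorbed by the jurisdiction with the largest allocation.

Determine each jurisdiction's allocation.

Assessed value total 3,479,667; lane-miles total 444.1.
Blended shares (25% assessed value + 75% lane-miles): West Township 0.2750; Granite Borough 0.2103; Upper Precinct 0.1552; Ashcroft Ward 0.1217; Redwood Zone 0.1767; North District 0.0611.
Unrounded shares: West Township 1,594.79; Granite Borough 1,219.77; Upper Precinct 900.41; Ashcroft Ward 705.86; Redwood Zone 1,024.61; North District 354.55.
Rounded to nearest $10: West Township $1,590; Granite Borough $1,220; Upper Precinct $900; Ashcroft Ward $710; Redwood Zone $1,020; North District $350. Sum = $5,790.
Difference $5,800 − $5,790 = +$10 applied to largest allocation (West Township): West Township becomes $1,600.

West Township: $1,600; Granite Borough: $1,220; Upper Precinct: $900; Ashcroft Ward: $710; Redwood Zone: $1,020; North District: $350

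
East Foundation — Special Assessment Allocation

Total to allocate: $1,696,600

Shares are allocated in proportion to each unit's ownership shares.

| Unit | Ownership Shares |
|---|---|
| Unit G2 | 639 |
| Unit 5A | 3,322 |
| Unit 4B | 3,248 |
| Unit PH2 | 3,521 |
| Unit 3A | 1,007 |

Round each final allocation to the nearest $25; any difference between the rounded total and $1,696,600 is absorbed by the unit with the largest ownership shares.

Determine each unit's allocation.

Combined ownership shares = 11,737.
Unrounded shares: Unit G2 639/11,737 × $1,696,600 = 92,368.36; Unit 5A 3,322/11,737 × $1,696,600 = 480,199.81; Unit 4B 3,248/11,737 × $1,696,600 = 469,503.01; Unit PH2 3,521/11,737 × $1,696,600 = 508,965.54; Unit 3A 1,007/11,737 × $1,696,600 = 145,563.28.
After rounding ($25): Unit G2 $92,375; Unit 5A $480,200; Unit 4B $469,500; Unit PH2 $508,975; Unit 3A $145,575. Sum = $1,696,625.
Difference $1,696,600 − $1,696,625 = −$25 applied to largest ownership shares (Unit PH2): Unit PH2 becomes $508,950.

Unit G2: $92,375; Unit 5A: $480,200; Unit 4B: $469,500; Unit PH2: $508,950; Unit 3A: $145,575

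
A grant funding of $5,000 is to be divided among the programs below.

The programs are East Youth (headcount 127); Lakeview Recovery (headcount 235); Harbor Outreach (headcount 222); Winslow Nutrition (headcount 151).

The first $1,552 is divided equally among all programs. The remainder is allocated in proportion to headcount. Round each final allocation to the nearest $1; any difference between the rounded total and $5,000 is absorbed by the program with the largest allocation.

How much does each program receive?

Equal tier: $1,552 ÷ 4 = $388 apiece.
Remainder $3,448 by headcount (total 735): East Youth 595.78 → $596; Lakeview Recovery 1,102.42 → $1,102; Harbor Outreach 1,041.44 → $1,041; Winslow Nutrition 708.36 → $708.
Rounding difference +$1 on remainder applied to Lakeview Recovery.
Totals: East Youth $388 + $596 = $984; Lakeview Recovery $388 + $1,103 = $1,491; Harbor Outreach $388 + $1,041 = $1,429; Winslow Nutrition $388 + $708 = $1,096.

East Youth: $984; Lakeview Recovery: $1,491; Harbor Outreach: $1,429; Winslow Nutrition: $1,096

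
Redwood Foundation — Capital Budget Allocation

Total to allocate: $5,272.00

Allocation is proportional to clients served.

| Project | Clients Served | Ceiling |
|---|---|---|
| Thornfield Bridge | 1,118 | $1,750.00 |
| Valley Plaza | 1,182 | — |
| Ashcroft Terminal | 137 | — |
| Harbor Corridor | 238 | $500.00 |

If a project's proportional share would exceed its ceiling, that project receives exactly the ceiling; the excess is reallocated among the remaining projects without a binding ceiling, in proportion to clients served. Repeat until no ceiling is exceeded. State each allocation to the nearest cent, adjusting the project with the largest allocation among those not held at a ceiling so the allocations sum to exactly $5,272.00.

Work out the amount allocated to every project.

Thornfield Bridge: $1,750.00; Valley Plaza: $2,708.12; Ashcroft Terminal: $313.88; Harbor Corridor: $500.00

Clients served total: 2,675.
Pro-rata shares before constraints: Thornfield Bridge 2,203.4004; Valley Plaza 2,329.5342; Ashcroft Terminal 270.0052; Harbor Corridor 469.0602.
Held at cap: Thornfield Bridge ($1,750.00); balance $3,522.00 reallocated over remaining clients served 1,557.
Held at cap: Harbor Corridor ($500.00); balance $3,022.00 reallocated over remaining clients served 1,319.
Remaining shares: Valley Plaza 2,708.1152 → $2,708.12; Ashcroft Terminal 313.8848 → $313.88.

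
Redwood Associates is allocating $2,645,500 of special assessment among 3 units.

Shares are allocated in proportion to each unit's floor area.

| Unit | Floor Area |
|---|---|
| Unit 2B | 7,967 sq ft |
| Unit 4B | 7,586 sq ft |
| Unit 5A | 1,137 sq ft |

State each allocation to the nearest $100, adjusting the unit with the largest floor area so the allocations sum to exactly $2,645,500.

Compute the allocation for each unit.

Combined floor area = 16,690.
Unrounded shares: Unit 2B 7,967/16,690 × $2,645,500 = 1,262,833.94; Unit 4B 7,586/16,690 × $2,645,500 = 1,202,442.36; Unit 5A 1,137/16,690 × $2,645,500 = 180,223.70.
At nearest $100: Unit 2B $1,262,800; Unit 4B $1,202,400; Unit 5A $180,200. Sum = $2,645,400.
Difference $2,645,500 − $2,645,400 = +$100 applied to largest floor area (Unit 2B): Unit 2B becomes $1,262,900.

Unit 2B: $1,262,900; Unit 4B: $1,202,400; Unit 5A: $180,200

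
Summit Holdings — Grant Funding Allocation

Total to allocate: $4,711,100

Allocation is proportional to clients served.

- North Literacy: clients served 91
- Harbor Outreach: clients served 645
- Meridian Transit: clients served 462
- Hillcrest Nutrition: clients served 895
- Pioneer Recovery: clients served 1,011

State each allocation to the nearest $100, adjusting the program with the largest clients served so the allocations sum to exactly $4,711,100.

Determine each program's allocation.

Clients served total: 3,104.
Raw shares: North Literacy 91/3,104 × $4,711,100 = 138,115.37; Harbor Outreach 645/3,104 × $4,711,100 = 978,949.58; Meridian Transit 462/3,104 × $4,711,100 = 701,201.10; Hillcrest Nutrition 895/3,104 × $4,711,100 = 1,358,387.40; Pioneer Recovery 1,011/3,104 × $4,711,100 = 1,534,446.55.
After rounding ($100): North Literacy $138,100; Harbor Outreach $978,900; Meridian Transit $701,200; Hillcrest Nutrition $1,358,400; Pioneer Recovery $1,534,400. Sum = $4,711,000.
Difference $4,711,100 − $4,711,000 = +$100 applied to largest clients served (Pioneer Recovery): Pioneer Recovery becomes $1,534,500.

North Literacy: $138,100; Harbor Outreach: $978,900; Meridian Transit: $701,200; Hillcrest Nutrition: $1,358,400; Pioneer Recovery: $1,534,500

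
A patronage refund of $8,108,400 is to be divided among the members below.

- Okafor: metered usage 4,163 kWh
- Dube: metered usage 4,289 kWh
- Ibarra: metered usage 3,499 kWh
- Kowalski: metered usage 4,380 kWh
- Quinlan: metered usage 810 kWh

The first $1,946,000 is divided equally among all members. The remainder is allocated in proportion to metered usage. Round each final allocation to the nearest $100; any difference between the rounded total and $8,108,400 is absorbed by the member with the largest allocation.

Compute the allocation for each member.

Equal tier: $1,946,000 ÷ 5 = $389,200 apiece.
Remainder $6,162,400 by metered usage (total 17,141): Okafor 1,496,649.62 → $1,496,600; Dube 1,541,948.17 → $1,541,900; Ibarra 1,257,933.47 → $1,257,900; Kowalski 1,574,663.79 → $1,574,700; Quinlan 291,204.95 → $291,200.
Rounding difference +$100 on remainder applied to Kowalski.
Totals: Okafor $389,200 + $1,496,600 = $1,885,800; Dube $389,200 + $1,541,900 = $1,931,100; Ibarra $389,200 + $1,257,900 = $1,647,100; Kowalski $389,200 + $1,574,800 = $1,964,000; Quinlan $389,200 + $291,200 = $680,400.

Okafor: $1,885,800 | Dube: $1,931,100 | Ibarra: $1,647,100 | Kowalski: $1,964,000 | Quinlan: $680,400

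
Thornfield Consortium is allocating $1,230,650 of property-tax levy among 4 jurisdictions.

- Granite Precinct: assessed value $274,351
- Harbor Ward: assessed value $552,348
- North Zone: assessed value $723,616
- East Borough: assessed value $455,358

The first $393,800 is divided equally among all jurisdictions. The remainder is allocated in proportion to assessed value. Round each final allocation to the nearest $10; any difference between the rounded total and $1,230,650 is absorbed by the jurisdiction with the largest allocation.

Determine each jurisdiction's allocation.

Granite Precinct: $212,920 · Harbor Ward: $328,910 · North Zone: $400,380 · East Borough: $288,440

$393,800 shared equally gives $98,450 per jurisdiction.
Remainder $836,850 by assessed value (total 2,005,673): Granite Precinct 114,470.62 → $114,470; Harbor Ward 230,462.51 → $230,460; North Zone 301,922.62 → $301,920; East Borough 189,994.25 → $189,990.
Rounding difference +$10 on remainder applied to North Zone.
Totals: Granite Precinct $98,450 + $114,470 = $212,920; Harbor Ward $98,450 + $230,460 = $328,910; North Zone $98,450 + $301,930 = $400,380; East Borough $98,450 + $189,990 = $288,440.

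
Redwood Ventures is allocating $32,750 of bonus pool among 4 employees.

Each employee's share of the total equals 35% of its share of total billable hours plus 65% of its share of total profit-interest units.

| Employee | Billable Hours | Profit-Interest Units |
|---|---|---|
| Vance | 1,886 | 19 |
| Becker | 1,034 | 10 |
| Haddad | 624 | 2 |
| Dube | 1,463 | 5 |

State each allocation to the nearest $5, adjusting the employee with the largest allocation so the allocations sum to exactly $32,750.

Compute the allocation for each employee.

Vance: $15,555 | Becker: $8,280 | Haddad: $2,610 | Dube: $6,305

Totals — billable hours 5,007, profit-interest units 36.
Combined weights (35% billable hours + 65% profit-interest units): Vance 0.4749; Becker 0.2528; Haddad 0.0797; Dube 0.1925.
Proportional shares: Vance 15,552.68; Becker 8,280.33; Haddad 2,611.16; Dube 6,305.84.
After rounding ($5): Vance $15,555; Becker $8,280; Haddad $2,610; Dube $6,305. Sum = $32,750.
Rounded total matches; no reconciliation needed.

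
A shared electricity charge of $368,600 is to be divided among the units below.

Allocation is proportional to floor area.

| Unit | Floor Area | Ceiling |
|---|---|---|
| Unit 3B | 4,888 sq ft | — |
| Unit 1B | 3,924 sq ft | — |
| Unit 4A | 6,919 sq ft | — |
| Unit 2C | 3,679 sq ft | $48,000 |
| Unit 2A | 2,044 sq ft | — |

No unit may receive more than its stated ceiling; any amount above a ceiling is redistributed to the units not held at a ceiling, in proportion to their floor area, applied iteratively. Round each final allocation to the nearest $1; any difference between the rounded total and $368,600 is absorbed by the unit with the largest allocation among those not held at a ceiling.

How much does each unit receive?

Combined floor area = 21,454.
Proportional shares (ignoring caps): Unit 3B 83,980.46; Unit 1B 67,418.03; Unit 4A 118,874.96; Unit 2C 63,208.70; Unit 2A 35,117.85.
Cap binds for Unit 2C ($48,000); residual $320,600 reallocated over remaining floor area 17,775.
Shares after redistribution: Unit 3B 88,162.75 → $88,163; Unit 1B 70,775.49 → $70,775; Unit 4A 124,795.02 → $124,795; Unit 2A 36,866.75 → $36,867.

Unit 3B: $88,163 · Unit 1B: $70,775 · Unit 4A: $124,795 · Unit 2C: $48,000 · Unit 2A: $36,867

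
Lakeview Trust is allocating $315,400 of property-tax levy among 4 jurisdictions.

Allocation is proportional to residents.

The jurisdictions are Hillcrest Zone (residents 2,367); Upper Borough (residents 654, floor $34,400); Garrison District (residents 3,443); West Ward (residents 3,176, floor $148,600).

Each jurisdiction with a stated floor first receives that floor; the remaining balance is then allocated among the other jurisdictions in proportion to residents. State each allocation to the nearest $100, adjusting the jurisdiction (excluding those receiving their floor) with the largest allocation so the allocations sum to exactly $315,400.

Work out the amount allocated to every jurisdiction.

Hillcrest Zone: $53,900 · Upper Borough: $34,400 · Garrison District: $78,500 · West Ward: $148,600

Minimums first: Upper Borough $34,400; West Ward $148,600. Balance $132,400.
Balance split over remaining residents 5,810: Hillcrest Zone 53,939.90 → $53,900; Garrison District 78,460.10 → $78,500.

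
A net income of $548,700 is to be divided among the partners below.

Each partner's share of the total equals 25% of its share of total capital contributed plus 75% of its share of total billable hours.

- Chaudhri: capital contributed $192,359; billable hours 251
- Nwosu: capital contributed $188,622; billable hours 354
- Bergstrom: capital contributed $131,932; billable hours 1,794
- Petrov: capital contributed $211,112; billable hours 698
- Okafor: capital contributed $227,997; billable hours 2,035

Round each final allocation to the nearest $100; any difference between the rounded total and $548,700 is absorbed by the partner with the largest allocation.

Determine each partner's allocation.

Totals — capital contributed 952,022, billable hours 5,132.
Blended shares (25% capital contributed + 75% billable hours): Chaudhri 0.0872; Nwosu 0.1013; Bergstrom 0.2968; Petrov 0.1574; Okafor 0.3573.
Unrounded shares: Chaudhri 47,843.83; Nwosu 55,564.74; Bergstrom 162,867.16; Petrov 86,389.97; Okafor 196,034.30.
After rounding ($100): Chaudhri $47,800; Nwosu $55,600; Bergstrom $162,900; Petrov $86,400; Okafor $196,000. Sum = $548,700.
Sum already equals the total — no adjustment.

Chaudhri: $47,800 | Nwosu: $55,600 | Bergstrom: $162,900 | Petrov: $86,400 | Okafor: $196,000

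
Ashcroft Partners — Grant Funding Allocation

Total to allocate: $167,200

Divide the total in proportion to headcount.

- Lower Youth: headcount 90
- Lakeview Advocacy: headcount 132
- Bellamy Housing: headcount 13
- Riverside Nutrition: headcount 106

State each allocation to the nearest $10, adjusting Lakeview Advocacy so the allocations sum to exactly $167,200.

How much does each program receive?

Lower Youth: $44,130; Lakeview Advocacy: $64,730; Bellamy Housing: $6,370; Riverside Nutrition: $51,970

Total headcount = 341.
Raw shares: Lower Youth 90/341 × $167,200 = 44,129.03; Lakeview Advocacy 132/341 × $167,200 = 64,722.58; Bellamy Housing 13/341 × $167,200 = 6,374.19; Riverside Nutrition 106/341 × $167,200 = 51,974.19.
Rounded to nearest $10: Lower Youth $44,130; Lakeview Advocacy $64,720; Bellamy Housing $6,370; Riverside Nutrition $51,970. Sum = $167,190.
Difference $167,200 − $167,190 = +$10 applied to Lakeview Advocacy: Lakeview Advocacy becomes $64,730.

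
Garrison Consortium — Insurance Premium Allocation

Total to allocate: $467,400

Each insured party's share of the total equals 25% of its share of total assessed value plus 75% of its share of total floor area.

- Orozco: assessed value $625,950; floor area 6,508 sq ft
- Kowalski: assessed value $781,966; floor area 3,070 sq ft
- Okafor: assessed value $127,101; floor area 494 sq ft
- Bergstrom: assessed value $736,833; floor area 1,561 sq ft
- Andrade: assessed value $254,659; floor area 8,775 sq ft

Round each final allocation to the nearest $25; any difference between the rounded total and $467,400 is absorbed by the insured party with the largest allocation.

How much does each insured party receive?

Orozco: $140,750 | Kowalski: $88,900 | Okafor: $14,375 | Bergstrom: $60,900 | Andrade: $162,475

Assessed value total 2,526,509; floor area total 20,408.
Composite weights (25% assessed value + 75% floor area): Orozco 0.3011; Kowalski 0.1902; Okafor 0.0307; Bergstrom 0.1303; Andrade 0.3477.
Pro-rata amounts: Orozco 140,738.41; Kowalski 88,899.26; Okafor 14,363.85; Bergstrom 60,891.66; Andrade 162,506.82.
At nearest $25: Orozco $140,750; Kowalski $88,900; Okafor $14,375; Bergstrom $60,900; Andrade $162,500. Sum = $467,425.
Difference $467,400 − $467,425 = −$25 applied to largest allocation (Andrade): Andrade becomes $162,475.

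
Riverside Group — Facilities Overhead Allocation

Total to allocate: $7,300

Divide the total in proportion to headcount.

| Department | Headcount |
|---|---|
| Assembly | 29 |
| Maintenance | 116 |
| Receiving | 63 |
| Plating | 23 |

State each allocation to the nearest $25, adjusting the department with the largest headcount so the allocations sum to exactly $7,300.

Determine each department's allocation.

Assembly: $925 | Maintenance: $3,650 | Receiving: $2,000 | Plating: $725

Headcount total: 231.
Proportional shares: Assembly 29/231 × $7,300 = 916.45; Maintenance 116/231 × $7,300 = 3,665.80; Receiving 63/231 × $7,300 = 1,990.91; Plating 23/231 × $7,300 = 726.84.
At nearest $25: Assembly $925; Maintenance $3,675; Receiving $2,000; Plating $725. Sum = $7,325.
Difference $7,300 − $7,325 = −$25 applied to largest headcount (Maintenance): Maintenance becomes $3,650.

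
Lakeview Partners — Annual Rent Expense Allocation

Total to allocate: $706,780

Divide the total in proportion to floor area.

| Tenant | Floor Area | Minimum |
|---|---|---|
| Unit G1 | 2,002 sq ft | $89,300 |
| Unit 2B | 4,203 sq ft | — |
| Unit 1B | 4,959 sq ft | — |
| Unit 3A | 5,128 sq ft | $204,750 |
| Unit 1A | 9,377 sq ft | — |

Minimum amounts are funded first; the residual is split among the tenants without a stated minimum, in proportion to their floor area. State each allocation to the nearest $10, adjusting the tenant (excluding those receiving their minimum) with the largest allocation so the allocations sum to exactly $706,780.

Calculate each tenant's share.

Guaranteed amounts: Unit G1 $89,300; Unit 3A $204,750. Residual $412,730.
Residual split over remaining floor area 18,539: Unit 2B 93,570.54 → $93,570; Unit 1B 110,401.21 → $110,400; Unit 1A 208,758.25 → $208,760.

Unit G1: $89,300 | Unit 2B: $93,570 | Unit 1B: $110,400 | Unit 3A: $204,750 | Unit 1A: $208,760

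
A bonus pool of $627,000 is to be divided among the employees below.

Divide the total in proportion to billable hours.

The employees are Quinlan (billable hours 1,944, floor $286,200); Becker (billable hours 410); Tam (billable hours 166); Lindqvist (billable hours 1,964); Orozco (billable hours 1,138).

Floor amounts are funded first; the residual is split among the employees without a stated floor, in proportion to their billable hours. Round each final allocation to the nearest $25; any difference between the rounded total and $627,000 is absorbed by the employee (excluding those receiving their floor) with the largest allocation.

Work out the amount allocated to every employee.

Quinlan: $286,200; Becker: $38,000; Tam: $15,375; Lindqvist: $181,975; Orozco: $105,450

Minimums first: Quinlan $286,200. Balance $340,800.
Balance split over remaining billable hours 3,678: Becker 37,990.21 → $38,000; Tam 15,381.40 → $15,375; Lindqvist 181,982.38 → $181,975; Orozco 105,446.00 → $105,450.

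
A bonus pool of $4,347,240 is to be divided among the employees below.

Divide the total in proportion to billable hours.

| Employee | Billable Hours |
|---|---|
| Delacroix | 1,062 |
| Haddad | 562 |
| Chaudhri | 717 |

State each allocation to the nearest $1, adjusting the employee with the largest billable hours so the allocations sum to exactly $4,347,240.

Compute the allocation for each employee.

Combined billable hours = 1,062 + 562 + 717 = 2,341.
Proportional shares: Delacroix 1,972,135.36; Haddad 1,043,634.72; Chaudhri 1,331,469.92.
At nearest $1: Delacroix $1,972,135; Haddad $1,043,635; Chaudhri $1,331,470. Sum = $4,347,240.
Sum already equals the total — no adjustment.

Delacroix: $1,972,135 | Haddad: $1,043,635 | Chaudhri: $1,331,470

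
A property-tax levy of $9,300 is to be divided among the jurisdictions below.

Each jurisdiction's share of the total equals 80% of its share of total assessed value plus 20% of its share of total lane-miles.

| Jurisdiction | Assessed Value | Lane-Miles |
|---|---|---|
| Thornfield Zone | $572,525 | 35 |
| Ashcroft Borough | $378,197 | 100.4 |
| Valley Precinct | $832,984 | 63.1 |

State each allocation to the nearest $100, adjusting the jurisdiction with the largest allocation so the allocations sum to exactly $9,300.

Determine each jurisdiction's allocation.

Assessed value total 1,783,706; lane-miles total 198.5.
Composite weights (80% assessed value + 20% lane-miles): Thornfield Zone 0.2920; Ashcroft Borough 0.2708; Valley Precinct 0.4372.
Raw shares: Thornfield Zone 2,716.01; Ashcroft Borough 2,518.27; Valley Precinct 4,065.72.
After rounding ($100): Thornfield Zone $2,700; Ashcroft Borough $2,500; Valley Precinct $4,100. Sum = $9,300.
Rounded total matches; no reconciliation needed.

Thornfield Zone: $2,700; Ashcroft Borough: $2,500; Valley Precinct: $4,100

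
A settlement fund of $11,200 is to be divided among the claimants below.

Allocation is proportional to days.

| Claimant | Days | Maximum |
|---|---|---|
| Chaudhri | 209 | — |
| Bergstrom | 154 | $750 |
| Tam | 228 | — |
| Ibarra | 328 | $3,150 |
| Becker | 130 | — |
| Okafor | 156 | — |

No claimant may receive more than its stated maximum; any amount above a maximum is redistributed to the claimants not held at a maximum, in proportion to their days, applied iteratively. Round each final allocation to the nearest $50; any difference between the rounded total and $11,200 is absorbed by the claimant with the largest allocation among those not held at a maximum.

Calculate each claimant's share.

Chaudhri: $2,100 · Bergstrom: $750 · Tam: $2,300 · Ibarra: $3,150 · Becker: $1,300 · Okafor: $1,600

Days total: 1,205.
Proportional shares (ignoring caps): Chaudhri 1,942.57; Bergstrom 1,431.37; Tam 2,119.17; Ibarra 3,048.63; Becker 1,208.30; Okafor 1,449.96.
Cap binds for Bergstrom ($750); remaining pool $10,450 reallocated over remaining days 1,051.
Cap binds for Ibarra ($3,150); remaining pool $7,300 reallocated over remaining days 723.
Remaining shares: Chaudhri 2,110.24 → $2,100; Tam 2,302.07 → $2,300; Becker 1,312.59 → $1,300; Okafor 1,575.10 → $1,600.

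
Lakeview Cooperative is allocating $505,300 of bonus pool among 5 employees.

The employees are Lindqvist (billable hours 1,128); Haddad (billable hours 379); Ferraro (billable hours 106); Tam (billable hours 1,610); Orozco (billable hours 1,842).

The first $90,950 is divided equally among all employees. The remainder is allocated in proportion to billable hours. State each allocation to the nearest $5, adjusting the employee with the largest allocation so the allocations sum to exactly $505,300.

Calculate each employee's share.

Lindqvist: $110,470; Haddad: $49,195; Ferraro: $26,860; Tam: $149,900; Orozco: $168,875

$90,950 shared equally gives $18,190 per employee.
Remainder $414,350 by billable hours (total 5,065): Lindqvist 92,277.75 → $92,280; Haddad 31,004.67 → $31,005; Ferraro 8,671.49 → $8,670; Tam 131,708.49 → $131,710; Orozco 150,687.60 → $150,690.
Rounding difference −$5 on remainder applied to Orozco.
Totals: Lindqvist $18,190 + $92,280 = $110,470; Haddad $18,190 + $31,005 = $49,195; Ferraro $18,190 + $8,670 = $26,860; Tam $18,190 + $131,710 = $149,900; Orozco $18,190 + $150,685 = $168,875.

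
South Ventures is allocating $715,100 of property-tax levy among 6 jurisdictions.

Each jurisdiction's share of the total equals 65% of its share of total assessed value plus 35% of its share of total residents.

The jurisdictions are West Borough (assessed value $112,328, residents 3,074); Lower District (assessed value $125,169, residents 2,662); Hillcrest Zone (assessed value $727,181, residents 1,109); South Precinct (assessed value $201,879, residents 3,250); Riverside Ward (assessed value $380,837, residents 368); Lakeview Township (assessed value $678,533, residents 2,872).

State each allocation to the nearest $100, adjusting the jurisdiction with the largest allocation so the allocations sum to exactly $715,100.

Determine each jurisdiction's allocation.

Assessed value total 2,225,927; residents total 13,335.
Composite weights (65% assessed value + 35% residents): West Borough 0.1135; Lower District 0.1064; Hillcrest Zone 0.2415; South Precinct 0.1443; Riverside Ward 0.1209; Lakeview Township 0.2735.
Pro-rata amounts: West Borough 81,152.17; Lower District 76,100.77; Hillcrest Zone 172,663.78; South Precinct 103,155.44; Riverside Ward 86,432.86; Lakeview Township 195,594.97.
After rounding ($100): West Borough $81,200; Lower District $76,100; Hillcrest Zone $172,700; South Precinct $103,200; Riverside Ward $86,400; Lakeview Township $195,600. Sum = $715,200.
Difference $715,100 − $715,200 = −$100 applied to largest allocation (Lakeview Township): Lakeview Township becomes $195,500.

West Borough: $81,200; Lower District: $76,100; Hillcrest Zone: $172,700; South Precinct: $103,200; Riverside Ward: $86,400; Lakeview Township: $195,500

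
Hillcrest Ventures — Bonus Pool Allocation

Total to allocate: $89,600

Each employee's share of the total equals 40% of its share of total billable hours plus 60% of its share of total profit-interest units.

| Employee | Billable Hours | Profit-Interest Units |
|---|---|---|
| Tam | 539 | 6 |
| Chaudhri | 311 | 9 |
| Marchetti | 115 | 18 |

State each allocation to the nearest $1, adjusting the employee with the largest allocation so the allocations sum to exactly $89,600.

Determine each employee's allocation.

Totals — billable hours 965, profit-interest units 33.
Composite weights (40% billable hours + 60% profit-interest units): Tam 0.3325; Chaudhri 0.2925; Marchetti 0.3749.
Proportional shares: Tam 29,792.95; Chaudhri 26,212.33; Marchetti 33,594.72.
Rounded to nearest $1: Tam $29,793; Chaudhri $26,212; Marchetti $33,595. Sum = $89,600.
Rounded total matches; no reconciliation needed.

Tam: $29,793; Chaudhri: $26,212; Marchetti: $33,595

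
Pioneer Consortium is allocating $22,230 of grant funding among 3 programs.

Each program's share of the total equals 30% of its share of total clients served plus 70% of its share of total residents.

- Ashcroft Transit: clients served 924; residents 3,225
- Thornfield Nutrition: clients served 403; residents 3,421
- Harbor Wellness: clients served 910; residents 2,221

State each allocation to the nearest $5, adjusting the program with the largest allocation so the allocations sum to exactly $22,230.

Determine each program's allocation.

Ashcroft Transit: $8,415; Thornfield Nutrition: $7,205; Harbor Wellness: $6,610

Totals — clients served 2,237, residents 8,867.
Blended shares (30% clients served + 70% residents): Ashcroft Transit 0.3785; Thornfield Nutrition 0.3241; Harbor Wellness 0.2974.
Raw shares: Ashcroft Transit 8,414.31; Thornfield Nutrition 7,205.06; Harbor Wellness 6,610.62.
After rounding ($5): Ashcroft Transit $8,415; Thornfield Nutrition $7,205; Harbor Wellness $6,610. Sum = $22,230.
Sum already equals the total — no adjustment.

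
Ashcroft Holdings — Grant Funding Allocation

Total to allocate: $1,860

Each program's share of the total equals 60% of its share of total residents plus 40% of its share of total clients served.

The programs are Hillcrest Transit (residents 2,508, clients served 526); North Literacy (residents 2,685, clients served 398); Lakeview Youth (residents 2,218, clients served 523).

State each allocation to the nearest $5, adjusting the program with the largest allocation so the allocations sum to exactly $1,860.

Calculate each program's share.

Hillcrest Transit: $645; North Literacy: $610; Lakeview Youth: $605

Totals — residents 7,411, clients served 1,447.
Blended shares (60% residents + 40% clients served): Hillcrest Transit 0.3485; North Literacy 0.3274; Lakeview Youth 0.3241.
Pro-rata amounts: Hillcrest Transit 648.12; North Literacy 608.96; Lakeview Youth 602.91.
At nearest $5: Hillcrest Transit $650; North Literacy $610; Lakeview Youth $605. Sum = $1,865.
Difference $1,860 − $1,865 = −$5 applied to largest allocation (Hillcrest Transit): Hillcrest Transit becomes $645.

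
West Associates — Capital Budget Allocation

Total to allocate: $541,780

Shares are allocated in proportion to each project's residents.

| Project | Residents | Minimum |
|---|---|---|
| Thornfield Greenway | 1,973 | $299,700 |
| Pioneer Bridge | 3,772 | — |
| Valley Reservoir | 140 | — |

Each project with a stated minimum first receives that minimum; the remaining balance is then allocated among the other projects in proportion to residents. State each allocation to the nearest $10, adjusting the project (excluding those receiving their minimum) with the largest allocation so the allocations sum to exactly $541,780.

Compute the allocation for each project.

Minimums first: Thornfield Greenway $299,700. Residual $242,080.
Residual split over remaining residents 3,912: Pioneer Bridge 233,416.61 → $233,420; Valley Reservoir 8,663.39 → $8,660.

Thornfield Greenway: $299,700; Pioneer Bridge: $233,420; Valley Reservoir: $8,660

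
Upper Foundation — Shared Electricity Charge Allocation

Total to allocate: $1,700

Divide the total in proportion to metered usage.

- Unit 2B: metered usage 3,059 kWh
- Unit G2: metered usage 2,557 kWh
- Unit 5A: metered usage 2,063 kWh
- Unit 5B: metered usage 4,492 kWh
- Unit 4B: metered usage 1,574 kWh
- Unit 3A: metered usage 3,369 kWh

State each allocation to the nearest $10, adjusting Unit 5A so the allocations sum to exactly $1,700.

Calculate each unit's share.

Combined metered usage = 17,114.
Raw shares: Unit 2B 3,059/17,114 × $1,700 = 303.86; Unit G2 2,557/17,114 × $1,700 = 254.00; Unit 5A 2,063/17,114 × $1,700 = 204.93; Unit 5B 4,492/17,114 × $1,700 = 446.21; Unit 4B 1,574/17,114 × $1,700 = 156.35; Unit 3A 3,369/17,114 × $1,700 = 334.66.
At nearest $10: Unit 2B $300; Unit G2 $250; Unit 5A $200; Unit 5B $450; Unit 4B $160; Unit 3A $330. Sum = $1,690.
Difference $1,700 − $1,690 = +$10 applied to Unit 5A: Unit 5A becomes $210.

Unit 2B: $300 · Unit G2: $250 · Unit 5A: $210 · Unit 5B: $450 · Unit 4B: $160 · Unit 3A: $330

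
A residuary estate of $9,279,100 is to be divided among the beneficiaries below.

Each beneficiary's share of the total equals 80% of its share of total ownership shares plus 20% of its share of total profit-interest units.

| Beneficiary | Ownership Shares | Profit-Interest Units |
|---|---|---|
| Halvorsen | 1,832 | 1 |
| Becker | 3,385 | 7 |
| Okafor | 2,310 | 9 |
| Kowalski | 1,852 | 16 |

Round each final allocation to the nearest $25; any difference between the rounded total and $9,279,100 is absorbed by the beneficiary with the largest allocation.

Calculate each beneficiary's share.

Halvorsen: $1,506,225 · Becker: $3,072,825 · Okafor: $2,334,450 · Kowalski: $2,365,600

Totals — ownership shares 9,379, profit-interest units 33.
Composite weights (80% ownership shares + 20% profit-interest units): Halvorsen 0.1623; Becker 0.3312; Okafor 0.2516; Kowalski 0.2549.
Pro-rata amounts: Halvorsen 1,506,226.20; Becker 3,072,814.65; Okafor 2,334,448.84; Kowalski 2,365,610.32.
After rounding ($25): Halvorsen $1,506,225; Becker $3,072,825; Okafor $2,334,450; Kowalski $2,365,600. Sum = $9,279,100.
Sum already equals the total — no adjustment.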